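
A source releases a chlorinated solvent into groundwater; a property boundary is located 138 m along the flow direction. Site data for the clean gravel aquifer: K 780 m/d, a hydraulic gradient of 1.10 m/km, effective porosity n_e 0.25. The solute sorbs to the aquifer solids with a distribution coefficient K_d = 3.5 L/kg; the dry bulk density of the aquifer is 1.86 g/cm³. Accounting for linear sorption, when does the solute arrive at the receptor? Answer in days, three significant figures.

Darcy flux q = K·i = 780 × 0.0011 = 0.8580 m/d
v_s = q/n_e = 0.8580/0.25 = 3.432 m/d
Retardation R = 1 + ρ_b·K_d/n = 1 + 1.86×3.5/0.25 = 27.04
Contaminant velocity v_c = v/R = 3.432/27.04 = 0.1269 m/d
t = L/v_c = 138/0.1269 = 1087 d

1090 days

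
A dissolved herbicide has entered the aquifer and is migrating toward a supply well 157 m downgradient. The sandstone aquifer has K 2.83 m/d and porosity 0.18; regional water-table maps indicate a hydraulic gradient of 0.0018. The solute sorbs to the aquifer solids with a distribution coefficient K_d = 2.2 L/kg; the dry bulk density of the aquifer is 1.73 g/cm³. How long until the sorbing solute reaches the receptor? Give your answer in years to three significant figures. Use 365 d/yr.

337 years

Specific discharge q = 2.83 × 0.0018 = 0.005094 m/d
Seepage velocity v = q / n = 0.005094 / 0.18 = 0.02830 m/d
Retardation R = 1 + ρ_b·K_d/n = 1 + 1.73×2.2/0.18 = 22.14
Contaminant velocity v_c = v/R = 0.02830/22.14 = 0.001278 m/d
t = L/v_c = 157/0.001278 = 122900 d
   = 122900/365 = 337 yr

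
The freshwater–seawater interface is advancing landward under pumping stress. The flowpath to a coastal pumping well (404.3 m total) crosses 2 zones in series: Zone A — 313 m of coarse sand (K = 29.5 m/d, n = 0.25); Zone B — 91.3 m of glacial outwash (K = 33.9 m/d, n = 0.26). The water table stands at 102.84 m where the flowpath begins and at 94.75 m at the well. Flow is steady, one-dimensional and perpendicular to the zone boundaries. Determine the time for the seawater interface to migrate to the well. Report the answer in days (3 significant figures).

168 days

Total head drop ΔH = 102.84 − 94.75 = 8.09 m
Steady 1-D flow in series ⇒ the Darcy flux q is identical in every zone and the zone head losses add (resistances L/K in series).
Σ(L/K) = 313/29.5 + 91.3/33.9 = 10.61 + 2.693 = 13.30 d
q = ΔH / Σ(L/K) = 8.09 / 13.30 = 0.6081 m/d (same in every zone)
Zone A: v = q/n = 0.6081/0.25 = 2.432 m/d → t_A = 313/2.432 = 128.7 d
Zone B: v = q/n = 0.6081/0.26 = 2.339 m/d → t_B = 91.3/2.339 = 39.04 d
Total t = 128.7 + 39.04 = 167.7 d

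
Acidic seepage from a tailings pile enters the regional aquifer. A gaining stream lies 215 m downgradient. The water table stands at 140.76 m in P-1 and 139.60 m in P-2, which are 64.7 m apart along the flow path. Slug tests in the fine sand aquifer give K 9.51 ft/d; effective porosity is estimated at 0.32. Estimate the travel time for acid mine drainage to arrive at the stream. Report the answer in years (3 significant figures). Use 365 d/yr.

3.63 years

Hydraulic gradient i = (140.76 − 139.60) / 64.7 = 1.16 / 64.7 = 0.01793
K = 9.51 ft/d × 0.3048 = 2.899 m/d
Specific discharge q = 2.899 × 0.01793 = 0.05197 m/d
Seepage velocity v = q / n = 0.05197 / 0.32 = 0.1624 m/d
t = L / v = 215 / 0.1624 = 1324 d
   = 1324 / 365 = 3.63 yr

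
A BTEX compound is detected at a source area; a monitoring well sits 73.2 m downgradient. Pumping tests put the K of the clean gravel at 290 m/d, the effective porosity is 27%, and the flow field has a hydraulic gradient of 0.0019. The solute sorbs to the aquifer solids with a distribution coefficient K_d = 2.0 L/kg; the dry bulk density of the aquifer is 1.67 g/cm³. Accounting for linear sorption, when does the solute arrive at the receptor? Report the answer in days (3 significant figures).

480 days

q = Ki = 290 × 0.0019 = 0.5510 m/d
v_s = q/n_e = 0.5510/0.27 = 2.041 m/d
Retardation R = 1 + ρ_b·K_d/n = 1 + 1.67×2.0/0.27 = 13.37
Contaminant velocity v_c = v/R = 2.041/13.37 = 0.1526 m/d
t = L/v_c = 73.2/0.1526 = 479.6 d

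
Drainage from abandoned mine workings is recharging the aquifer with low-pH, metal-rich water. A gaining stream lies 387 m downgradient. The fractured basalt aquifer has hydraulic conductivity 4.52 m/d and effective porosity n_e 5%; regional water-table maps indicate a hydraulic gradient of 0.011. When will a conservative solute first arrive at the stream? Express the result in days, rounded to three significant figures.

389 days

Darcy flux q = K·i = 4.52 × 0.011 = 0.04972 m/d
Average linear velocity = 0.04972 / 0.05 = 0.9944 m/d
t = L / v = 387 / 0.9944 = 389.2 d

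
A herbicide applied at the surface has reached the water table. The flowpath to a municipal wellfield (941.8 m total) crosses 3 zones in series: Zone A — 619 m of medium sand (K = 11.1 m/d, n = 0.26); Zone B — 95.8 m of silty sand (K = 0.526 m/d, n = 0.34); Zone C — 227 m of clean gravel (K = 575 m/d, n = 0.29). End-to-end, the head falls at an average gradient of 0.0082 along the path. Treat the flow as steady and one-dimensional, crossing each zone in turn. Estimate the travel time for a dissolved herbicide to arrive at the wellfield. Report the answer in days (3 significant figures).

Continuity: the same q passes through each zone, so ΔH = q·Σ(L_j/K_j) — the zones act as resistances in series.
Σ(L/K) = 619/11.1 + 95.8/0.526 + 227/575 = 55.77 + 182.1 + 0.3948 = 238.3 d
K_eq = L_total / Σ(L/K) = 941.8 / 238.3 = 3.952 m/d
q = K_eq · i = 3.952 × 0.0082 = 0.03241 m/d (same in every zone)
Zone A: v = q/n = 0.03241/0.26 = 0.1247 m/d → t_A = 619/0.1247 = 4966 d
Zone B: v = q/n = 0.03241/0.34 = 0.09532 m/d → t_B = 95.8/0.09532 = 1005 d
Zone C: v = q/n = 0.03241/0.29 = 0.1118 m/d → t_C = 227/0.1118 = 2031 d
Total t = 4966 + 1005 + 2031 = 8002 d

8000 days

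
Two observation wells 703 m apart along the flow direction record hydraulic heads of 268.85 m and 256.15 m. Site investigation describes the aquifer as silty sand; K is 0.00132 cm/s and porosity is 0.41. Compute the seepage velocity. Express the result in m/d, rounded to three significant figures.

0.0503 m/d

Hydraulic gradient i = (268.85 − 256.15) / 703 = 12.70 / 703 = 0.01807
K = 0.00132 cm/s × 864 = 1.140 m/d
q = Ki = 1.140 × 0.01807 = 0.02060 m/d
Seepage velocity v = q / n = 0.02060 / 0.41 = 0.05025 m/d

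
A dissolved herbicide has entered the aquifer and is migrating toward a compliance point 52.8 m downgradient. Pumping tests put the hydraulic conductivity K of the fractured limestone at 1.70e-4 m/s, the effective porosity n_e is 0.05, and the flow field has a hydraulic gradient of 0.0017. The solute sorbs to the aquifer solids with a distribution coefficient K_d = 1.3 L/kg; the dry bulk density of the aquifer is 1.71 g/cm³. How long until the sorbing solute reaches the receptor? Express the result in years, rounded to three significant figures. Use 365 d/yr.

13.2 years

K = 1.70e-4 m/s × 86400 s/d = 14.69 m/d
Specific discharge q = 14.69 × 0.0017 = 0.02497 m/d
v = Ki/n = 14.69·0.0017/0.05 = 0.4994 m/d
Retardation R = 1 + ρ_b·K_d/n = 1 + 1.71×1.3/0.05 = 45.46
Contaminant velocity v_c = v/R = 0.4994/45.46 = 0.01099 m/d
t = L/v_c = 52.8/0.01099 = 4806 d
   = 4806/365 = 13.2 yr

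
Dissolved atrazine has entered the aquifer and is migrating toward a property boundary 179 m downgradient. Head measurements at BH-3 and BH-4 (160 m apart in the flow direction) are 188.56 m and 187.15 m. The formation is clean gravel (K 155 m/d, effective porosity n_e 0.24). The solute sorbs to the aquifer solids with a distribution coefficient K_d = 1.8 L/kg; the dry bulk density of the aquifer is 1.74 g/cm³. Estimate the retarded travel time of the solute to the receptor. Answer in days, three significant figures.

442 days

Hydraulic gradient i = (188.56 − 187.15) / 160 = 1.41 / 160 = 0.008813
Specific discharge q = 155 × 0.008813 = 1.366 m/d
Average linear velocity = 1.366 / 0.24 = 5.691 m/d
Retardation R = 1 + ρ_b·K_d/n = 1 + 1.74×1.8/0.24 = 14.05
Contaminant velocity v_c = v/R = 5.691/14.05 = 0.4051 m/d
t = L/v_c = 179/0.4051 = 441.9 d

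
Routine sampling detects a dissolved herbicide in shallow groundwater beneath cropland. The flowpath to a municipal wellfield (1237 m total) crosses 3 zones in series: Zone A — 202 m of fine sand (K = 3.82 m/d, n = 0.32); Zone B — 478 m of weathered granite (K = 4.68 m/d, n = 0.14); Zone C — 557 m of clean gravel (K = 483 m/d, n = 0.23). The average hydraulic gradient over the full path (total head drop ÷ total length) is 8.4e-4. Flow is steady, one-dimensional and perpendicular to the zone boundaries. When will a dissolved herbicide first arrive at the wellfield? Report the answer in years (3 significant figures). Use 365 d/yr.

107 years

For zones in series the flux q is common to all zones; the equivalent conductivity is the harmonic (thickness-weighted) mean, K_eq = L_total / Σ(L_j/K_j).
Σ(L/K) = 202/3.82 + 478/4.68 + 557/483 = 52.88 + 102.1 + 1.153 = 156.2 d
K_eq = L_total / Σ(L/K) = 1237 / 156.2 = 7.921 m/d
q = K_eq · i = 7.921 × 8.4e-4 = 0.006654 m/d (same in every zone)
Zone A: v = q/n = 0.006654/0.32 = 0.02079 m/d → t_A = 202/0.02079 = 9715 d
Zone B: v = q/n = 0.006654/0.14 = 0.04753 m/d → t_B = 478/0.04753 = 10060 d
Zone C: v = q/n = 0.006654/0.23 = 0.02893 m/d → t_C = 557/0.02893 = 19250 d
Total t = 9715 + 10060 + 19250 = 39030 d
   = 39030 / 365 = 107 yr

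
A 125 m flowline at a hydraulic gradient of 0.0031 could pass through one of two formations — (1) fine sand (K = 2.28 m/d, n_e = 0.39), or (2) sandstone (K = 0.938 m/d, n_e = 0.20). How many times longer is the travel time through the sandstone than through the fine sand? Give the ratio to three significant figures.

1.25

Unit 1 (fine sand): v = 2.28×0.0031/0.39 = 0.01812 m/d, t = 125/0.01812 = 6897 d
Unit 2 (sandstone): v = 0.938×0.0031/0.20 = 0.01454 m/d, t = 125/0.01454 = 8598 d
t(sandstone) / t(fine sand) = 8598/6897 = 1.25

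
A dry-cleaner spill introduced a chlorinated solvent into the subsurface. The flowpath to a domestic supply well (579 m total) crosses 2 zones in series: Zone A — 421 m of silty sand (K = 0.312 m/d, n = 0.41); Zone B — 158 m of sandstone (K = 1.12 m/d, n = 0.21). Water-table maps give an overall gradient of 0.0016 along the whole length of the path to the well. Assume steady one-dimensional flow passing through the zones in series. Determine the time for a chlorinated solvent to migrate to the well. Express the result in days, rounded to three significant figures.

For zones in series the flux q is common to all zones; the equivalent conductivity is the harmonic (thickness-weighted) mean, K_eq = L_total / Σ(L_j/K_j).
Σ(L/K) = 421/0.312 + 158/1.12 = 1349 + 141.1 = 1490 d
K_eq = L_total / Σ(L/K) = 579 / 1490 = 0.3885 m/d
q = K_eq · i = 0.3885 × 0.0016 = 6.216e-4 m/d (same in every zone)
Zone A: v = q/n = 6.216e-4/0.41 = 0.001516 m/d → t_A = 421/0.001516 = 277700 d
Zone B: v = q/n = 6.216e-4/0.21 = 0.002960 m/d → t_B = 158/0.002960 = 53380 d
Total t = 277700 + 53380 = 331100 d

331000 days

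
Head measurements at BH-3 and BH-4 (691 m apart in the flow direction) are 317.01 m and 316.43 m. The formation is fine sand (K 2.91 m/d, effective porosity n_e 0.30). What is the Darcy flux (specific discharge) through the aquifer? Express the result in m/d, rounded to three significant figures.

0.00244 m/d

Hydraulic gradient i = (317.01 − 316.43) / 691 = 0.58 / 691 = 8.394e-4
Specific discharge q = 2.91 × 8.394e-4 = 0.002443 m/d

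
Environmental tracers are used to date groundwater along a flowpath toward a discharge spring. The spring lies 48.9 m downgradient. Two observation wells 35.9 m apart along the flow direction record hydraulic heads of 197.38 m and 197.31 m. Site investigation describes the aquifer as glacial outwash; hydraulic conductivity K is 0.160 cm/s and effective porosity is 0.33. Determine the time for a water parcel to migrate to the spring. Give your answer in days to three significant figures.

Hydraulic gradient i = (197.38 − 197.31) / 35.9 = 0.07 / 35.9 = 0.001950
K = 0.160 cm/s × 864 = 138.2 m/d
Darcy flux q = K·i = 138.2 × 0.001950 = 0.2695 m/d
v_s = q/n_e = 0.2695/0.33 = 0.8168 m/d
t = L / v = 48.9 / 0.8168 = 59.87 d

59.9 days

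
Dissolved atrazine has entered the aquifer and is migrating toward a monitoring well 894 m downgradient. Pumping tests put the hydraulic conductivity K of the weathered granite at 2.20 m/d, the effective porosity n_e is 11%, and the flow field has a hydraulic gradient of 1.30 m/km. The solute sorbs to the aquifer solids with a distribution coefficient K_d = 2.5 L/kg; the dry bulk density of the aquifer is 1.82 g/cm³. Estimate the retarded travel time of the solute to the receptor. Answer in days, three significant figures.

Darcy flux q = K·i = 2.20 × 0.0013 = 0.002860 m/d
v = Ki/n = 2.20·0.0013/0.11 = 0.02600 m/d
Retardation R = 1 + ρ_b·K_d/n = 1 + 1.82×2.5/0.11 = 42.36
Contaminant velocity v_c = v/R = 0.02600/42.36 = 6.137e-4 m/d
t = L/v_c = 894/6.137e-4 = 1.457e6 d

1.46e6 days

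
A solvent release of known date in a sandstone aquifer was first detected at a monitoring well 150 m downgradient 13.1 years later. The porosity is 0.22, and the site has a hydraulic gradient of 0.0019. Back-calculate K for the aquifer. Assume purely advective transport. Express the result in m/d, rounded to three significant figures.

3.63 m/d

t = 13.1 years = 4782 d
v = L / t = 150 / 4782 = 0.03137 m/d
K = v · n / i = 0.03137 × 0.22 / 0.0019 = 3.63 m/d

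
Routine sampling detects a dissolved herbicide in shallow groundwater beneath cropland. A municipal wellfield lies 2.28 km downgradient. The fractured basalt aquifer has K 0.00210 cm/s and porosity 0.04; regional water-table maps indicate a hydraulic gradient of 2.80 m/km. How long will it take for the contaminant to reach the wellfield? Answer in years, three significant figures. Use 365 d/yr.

49.2 years

K = 0.00210 cm/s × 864 = 1.814 m/d
q = Ki = 1.814 × 0.0028 = 0.005080 m/d
Average linear velocity = 0.005080 / 0.04 = 0.1270 m/d
L = 2.28 km = 2280 m
t = L / v = 2280 / 0.1270 = 17950 d
   = 17950 / 365 = 49.2 yr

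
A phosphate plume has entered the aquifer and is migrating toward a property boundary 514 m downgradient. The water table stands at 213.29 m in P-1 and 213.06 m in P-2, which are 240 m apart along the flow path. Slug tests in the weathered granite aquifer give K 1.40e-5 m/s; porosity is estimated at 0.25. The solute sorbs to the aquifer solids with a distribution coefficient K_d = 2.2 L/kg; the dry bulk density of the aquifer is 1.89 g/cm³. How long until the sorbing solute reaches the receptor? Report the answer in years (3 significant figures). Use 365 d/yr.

Hydraulic gradient i = (213.29 − 213.06) / 240 = 0.23 / 240 = 9.583e-4
K = 1.40e-5 m/s × 86400 s/d = 1.210 m/d
q = Ki = 1.210 × 9.583e-4 = 0.001159 m/d
v_s = q/n_e = 0.001159/0.25 = 0.004637 m/d
Retardation R = 1 + ρ_b·K_d/n = 1 + 1.89×2.2/0.25 = 17.63
Contaminant velocity v_c = v/R = 0.004637/17.63 = 2.630e-4 m/d
t = L/v_c = 514/2.630e-4 = 1.955e6 d
   = 1.955e6/365 = 5350 yr

5350 years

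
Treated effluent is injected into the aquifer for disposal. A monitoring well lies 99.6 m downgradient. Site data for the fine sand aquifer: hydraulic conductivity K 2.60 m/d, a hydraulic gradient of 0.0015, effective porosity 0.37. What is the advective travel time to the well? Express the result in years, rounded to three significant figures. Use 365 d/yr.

Darcy flux q = K·i = 2.60 × 0.0015 = 0.003900 m/d
v_s = q/n_e = 0.003900/0.37 = 0.01054 m/d
t = L / v = 99.6 / 0.01054 = 9449 d
   = 9449 / 365 = 25.9 yr

25.9 years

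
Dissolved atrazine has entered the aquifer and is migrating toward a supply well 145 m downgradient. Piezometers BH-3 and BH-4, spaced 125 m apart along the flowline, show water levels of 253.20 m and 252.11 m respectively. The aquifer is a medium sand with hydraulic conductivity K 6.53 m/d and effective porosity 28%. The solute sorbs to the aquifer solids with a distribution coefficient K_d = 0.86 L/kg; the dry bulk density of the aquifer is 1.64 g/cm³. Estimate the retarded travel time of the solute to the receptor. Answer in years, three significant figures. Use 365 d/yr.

Hydraulic gradient i = (253.20 − 252.11) / 125 = 1.09 / 125 = 0.008720
Specific discharge q = 6.53 × 0.008720 = 0.05694 m/d
Seepage velocity v = q / n = 0.05694 / 0.28 = 0.2034 m/d
Retardation R = 1 + ρ_b·K_d/n = 1 + 1.64×0.86/0.28 = 6.037
Contaminant velocity v_c = v/R = 0.2034/6.037 = 0.03369 m/d
t = L/v_c = 145/0.03369 = 4305 d
   = 4305/365 = 11.8 yr

11.8 years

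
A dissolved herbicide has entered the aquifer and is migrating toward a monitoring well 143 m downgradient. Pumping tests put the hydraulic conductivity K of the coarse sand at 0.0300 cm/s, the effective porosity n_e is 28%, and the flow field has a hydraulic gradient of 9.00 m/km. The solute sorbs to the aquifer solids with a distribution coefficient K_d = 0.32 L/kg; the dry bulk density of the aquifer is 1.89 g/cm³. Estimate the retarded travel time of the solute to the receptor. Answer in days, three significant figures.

K = 0.0300 cm/s × 864 = 25.92 m/d
Specific discharge q = 25.92 × 0.0090 = 0.2333 m/d
Seepage velocity v = q / n = 0.2333 / 0.28 = 0.8331 m/d
Retardation R = 1 + ρ_b·K_d/n = 1 + 1.89×0.32/0.28 = 3.160
Contaminant velocity v_c = v/R = 0.8331/3.160 = 0.2637 m/d
t = L/v_c = 143/0.2637 = 542.4 d

542 days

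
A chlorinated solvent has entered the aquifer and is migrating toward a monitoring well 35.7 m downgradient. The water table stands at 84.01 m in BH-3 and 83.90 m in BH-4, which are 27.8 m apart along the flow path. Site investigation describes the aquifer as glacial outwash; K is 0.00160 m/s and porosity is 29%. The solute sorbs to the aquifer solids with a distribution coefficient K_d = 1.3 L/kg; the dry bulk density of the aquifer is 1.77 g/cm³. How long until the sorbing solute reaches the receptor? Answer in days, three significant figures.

169 days

Hydraulic gradient i = (84.01 − 83.90) / 27.8 = 0.11 / 27.8 = 0.003957
K = 0.00160 m/s × 86400 s/d = 138.2 m/d
Darcy flux q = K·i = 138.2 × 0.003957 = 0.5470 m/d
Seepage velocity v = q / n = 0.5470 / 0.29 = 1.886 m/d
Retardation R = 1 + ρ_b·K_d/n = 1 + 1.77×1.3/0.29 = 8.934
Contaminant velocity v_c = v/R = 1.886/8.934 = 0.2111 m/d
t = L/v_c = 35.7/0.2111 = 169.1 d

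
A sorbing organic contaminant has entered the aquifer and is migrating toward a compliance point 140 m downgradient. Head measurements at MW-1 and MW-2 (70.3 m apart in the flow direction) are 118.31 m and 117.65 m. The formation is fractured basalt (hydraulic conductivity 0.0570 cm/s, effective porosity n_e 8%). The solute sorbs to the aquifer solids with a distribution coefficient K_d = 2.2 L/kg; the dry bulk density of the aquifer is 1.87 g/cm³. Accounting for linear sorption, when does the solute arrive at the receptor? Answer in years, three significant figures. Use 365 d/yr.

Hydraulic gradient i = (118.31 − 117.65) / 70.3 = 0.66 / 70.3 = 0.009388
K = 0.0570 cm/s × 864 = 49.25 m/d
Darcy flux q = K·i = 49.25 × 0.009388 = 0.4624 m/d
Average linear velocity = 0.4624 / 0.08 = 5.779 m/d
Retardation R = 1 + ρ_b·K_d/n = 1 + 1.87×2.2/0.08 = 52.43
Contaminant velocity v_c = v/R = 5.779/52.43 = 0.1102 m/d
t = L/v_c = 140/0.1102 = 1270 d
   = 1270/365 = 3.48 yr

3.48 years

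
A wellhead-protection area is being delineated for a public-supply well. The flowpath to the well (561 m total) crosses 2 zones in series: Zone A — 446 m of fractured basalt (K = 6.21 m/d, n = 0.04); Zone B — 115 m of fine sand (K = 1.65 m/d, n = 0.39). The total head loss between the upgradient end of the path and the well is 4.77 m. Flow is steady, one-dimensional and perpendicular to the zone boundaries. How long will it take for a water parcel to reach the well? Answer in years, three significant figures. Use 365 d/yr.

5.10 years

Steady 1-D flow in series ⇒ the Darcy flux q is identical in every zone and the zone head losses add (resistances L/K in series).
Σ(L/K) = 446/6.21 + 115/1.65 = 71.82 + 69.70 = 141.5 d
q = ΔH / Σ(L/K) = 4.77 / 141.5 = 0.03371 m/d (same in every zone)
Zone A: v = q/n = 0.03371/0.04 = 0.8427 m/d → t_A = 446/0.8427 = 529.3 d
Zone B: v = q/n = 0.03371/0.39 = 0.08643 m/d → t_B = 115/0.08643 = 1331 d
Total t = 529.3 + 1331 = 1860 d
   = 1860 / 365 = 5.10 yr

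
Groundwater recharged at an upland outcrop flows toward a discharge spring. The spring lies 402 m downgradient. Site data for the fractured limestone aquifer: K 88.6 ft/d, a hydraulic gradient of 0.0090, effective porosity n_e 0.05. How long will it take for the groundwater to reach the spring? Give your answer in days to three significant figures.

K = 88.6 ft/d × 0.3048 = 27.01 m/d
Darcy flux q = K·i = 27.01 × 0.0090 = 0.2430 m/d
Seepage velocity v = q / n = 0.2430 / 0.05 = 4.861 m/d
t = L / v = 402 / 4.861 = 82.70 d

82.7 days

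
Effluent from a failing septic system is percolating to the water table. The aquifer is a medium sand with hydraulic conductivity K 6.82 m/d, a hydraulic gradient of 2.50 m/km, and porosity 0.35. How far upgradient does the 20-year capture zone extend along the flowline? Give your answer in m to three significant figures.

Specific discharge q = 6.82 × 0.0025 = 0.01705 m/d
v = Ki/n = 6.82·0.0025/0.35 = 0.04871 m/d
T = 20 yr × 365 = 7300 d
L = v × T = 0.04871 × 7300 = 355.6 m

356 m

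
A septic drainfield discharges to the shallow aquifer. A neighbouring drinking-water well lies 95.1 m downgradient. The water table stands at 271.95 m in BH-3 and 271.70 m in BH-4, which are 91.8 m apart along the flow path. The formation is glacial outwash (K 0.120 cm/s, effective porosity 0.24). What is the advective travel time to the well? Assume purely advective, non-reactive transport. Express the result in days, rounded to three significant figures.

Hydraulic gradient i = (271.95 − 271.70) / 91.8 = 0.25 / 91.8 = 0.002723
K = 0.120 cm/s × 864 = 103.7 m/d
Darcy flux q = K·i = 103.7 × 0.002723 = 0.2824 m/d
Seepage velocity v = q / n = 0.2824 / 0.24 = 1.176 m/d
t = L / v = 95.1 / 1.176 = 80.84 d

80.8 days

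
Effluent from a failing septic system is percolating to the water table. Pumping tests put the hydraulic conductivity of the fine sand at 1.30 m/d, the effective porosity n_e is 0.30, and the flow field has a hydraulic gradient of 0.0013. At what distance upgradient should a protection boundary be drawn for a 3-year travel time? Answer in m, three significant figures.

Darcy flux q = K·i = 1.30 × 0.0013 = 0.001690 m/d
v = Ki/n = 1.30·0.0013/0.30 = 0.005633 m/d
T = 3 yr × 365 = 1095 d
L = v × T = 0.005633 × 1095 = 6.169 m

6.17 m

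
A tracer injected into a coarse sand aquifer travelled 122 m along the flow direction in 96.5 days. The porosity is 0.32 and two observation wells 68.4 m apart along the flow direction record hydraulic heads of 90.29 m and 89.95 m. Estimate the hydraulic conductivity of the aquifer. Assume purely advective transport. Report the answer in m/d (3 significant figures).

81.4 m/d

Hydraulic gradient i = (90.29 − 89.95) / 68.4 = 0.34 / 68.4 = 0.004971
v = L / t = 122 / 96.5 = 1.264 m/d
K = v · n / i = 1.264 × 0.32 / 0.004971 = 81.4 m/d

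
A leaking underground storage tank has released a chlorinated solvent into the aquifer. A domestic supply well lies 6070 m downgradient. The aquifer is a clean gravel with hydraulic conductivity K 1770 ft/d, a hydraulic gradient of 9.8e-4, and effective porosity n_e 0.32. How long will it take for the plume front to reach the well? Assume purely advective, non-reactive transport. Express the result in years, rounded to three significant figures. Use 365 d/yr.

K = 1770 ft/d × 0.3048 = 539.5 m/d
Darcy flux q = K·i = 539.5 × 9.8e-4 = 0.5287 m/d
v_s = q/n_e = 0.5287/0.32 = 1.652 m/d
t = L / v = 6070 / 1.652 = 3674 d
   = 3674 / 365 = 10.1 yr

10.1 years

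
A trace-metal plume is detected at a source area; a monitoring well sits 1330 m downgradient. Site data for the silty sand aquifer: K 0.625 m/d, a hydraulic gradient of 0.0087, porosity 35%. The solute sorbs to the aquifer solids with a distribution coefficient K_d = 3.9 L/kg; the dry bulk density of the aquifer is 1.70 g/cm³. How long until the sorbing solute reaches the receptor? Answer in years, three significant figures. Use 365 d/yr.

4680 years

Darcy flux q = K·i = 0.625 × 0.0087 = 0.005438 m/d
Average linear velocity = 0.005438 / 0.35 = 0.01554 m/d
Retardation R = 1 + ρ_b·K_d/n = 1 + 1.70×3.9/0.35 = 19.94
Contaminant velocity v_c = v/R = 0.01554/19.94 = 7.790e-4 m/d
t = L/v_c = 1330/7.790e-4 = 1.707e6 d
   = 1.707e6/365 = 4680 yr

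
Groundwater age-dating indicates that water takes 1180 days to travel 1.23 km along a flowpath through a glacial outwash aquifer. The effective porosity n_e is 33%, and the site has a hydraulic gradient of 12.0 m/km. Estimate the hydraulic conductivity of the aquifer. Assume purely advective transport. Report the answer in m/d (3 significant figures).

28.7 m/d

L = 1.23 km = 1230 m
v = L / t = 1230 / 1180 = 1.042 m/d
K = v · n / i = 1.042 × 0.33 / 0.012 = 28.7 m/d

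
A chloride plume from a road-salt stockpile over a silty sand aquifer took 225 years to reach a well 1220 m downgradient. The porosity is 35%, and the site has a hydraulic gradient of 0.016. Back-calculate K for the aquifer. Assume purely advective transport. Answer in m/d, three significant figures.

t = 225 years = 82130 d
v = L / t = 1220 / 82130 = 0.01486 m/d
K = v · n / i = 0.01486 × 0.35 / 0.016 = 0.325 m/d

0.325 m/d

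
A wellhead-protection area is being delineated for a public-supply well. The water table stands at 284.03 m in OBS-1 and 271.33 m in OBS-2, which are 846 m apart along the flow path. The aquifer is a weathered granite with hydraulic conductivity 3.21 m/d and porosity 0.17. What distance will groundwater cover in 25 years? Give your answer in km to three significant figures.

Hydraulic gradient i = (284.03 − 271.33) / 846 = 12.70 / 846 = 0.01501
Darcy flux q = K·i = 3.21 × 0.01501 = 0.04819 m/d
Average linear velocity = 0.04819 / 0.17 = 0.2835 m/d
T = 25 yr × 365 = 9125 d
L = v × T = 0.2835 × 9125 = 2587 m
   = 2.59 km

2.59 km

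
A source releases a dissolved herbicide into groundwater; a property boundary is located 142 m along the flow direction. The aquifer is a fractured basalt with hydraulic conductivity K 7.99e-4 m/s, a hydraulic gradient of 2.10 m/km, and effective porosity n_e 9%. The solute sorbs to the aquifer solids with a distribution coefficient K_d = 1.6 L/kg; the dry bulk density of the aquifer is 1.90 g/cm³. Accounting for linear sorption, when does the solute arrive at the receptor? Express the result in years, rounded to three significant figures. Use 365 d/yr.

K = 7.99e-4 m/s × 86400 s/d = 69.03 m/d
q = Ki = 69.03 × 0.0021 = 0.1450 m/d
v = Ki/n = 69.03·0.0021/0.09 = 1.611 m/d
Retardation R = 1 + ρ_b·K_d/n = 1 + 1.90×1.6/0.09 = 34.78
Contaminant velocity v_c = v/R = 1.611/34.78 = 0.04632 m/d
t = L/v_c = 142/0.04632 = 3066 d
   = 3066/365 = 8.40 yr

8.40 years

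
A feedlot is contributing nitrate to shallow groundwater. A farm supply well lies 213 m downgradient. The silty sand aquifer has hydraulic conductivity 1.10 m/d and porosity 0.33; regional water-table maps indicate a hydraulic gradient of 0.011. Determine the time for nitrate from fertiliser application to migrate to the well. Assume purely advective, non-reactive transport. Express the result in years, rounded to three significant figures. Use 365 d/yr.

Darcy flux q = K·i = 1.10 × 0.011 = 0.01210 m/d
Seepage velocity v = q / n = 0.01210 / 0.33 = 0.03667 m/d
t = L / v = 213 / 0.03667 = 5809 d
   = 5809 / 365 = 15.9 yr

15.9 years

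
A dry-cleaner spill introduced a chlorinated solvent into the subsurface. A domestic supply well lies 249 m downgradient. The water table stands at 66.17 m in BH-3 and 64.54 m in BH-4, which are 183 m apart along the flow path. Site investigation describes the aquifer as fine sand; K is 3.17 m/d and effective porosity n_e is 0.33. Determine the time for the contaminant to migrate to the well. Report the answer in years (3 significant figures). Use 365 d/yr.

7.97 years

Hydraulic gradient i = (66.17 − 64.54) / 183 = 1.63 / 183 = 0.008907
Darcy flux q = K·i = 3.17 × 0.008907 = 0.02824 m/d
Average linear velocity = 0.02824 / 0.33 = 0.08556 m/d
t = L / v = 249 / 0.08556 = 2910 d
   = 2910 / 365 = 7.97 yr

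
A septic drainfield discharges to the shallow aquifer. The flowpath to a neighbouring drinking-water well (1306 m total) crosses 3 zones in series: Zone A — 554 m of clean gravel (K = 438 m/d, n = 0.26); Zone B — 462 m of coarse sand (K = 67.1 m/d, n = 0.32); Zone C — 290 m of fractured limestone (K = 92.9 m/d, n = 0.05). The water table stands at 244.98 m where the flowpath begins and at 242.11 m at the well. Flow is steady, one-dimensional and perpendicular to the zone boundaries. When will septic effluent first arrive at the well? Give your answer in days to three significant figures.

1200 days

Total head drop ΔH = 244.98 − 242.11 = 2.87 m
Steady 1-D flow in series ⇒ the Darcy flux q is identical in every zone and the zone head losses add (resistances L/K in series).
Σ(L/K) = 554/438 + 462/67.1 + 290/92.9 = 1.265 + 6.885 + 3.122 = 11.27 d
q = ΔH / Σ(L/K) = 2.87 / 11.27 = 0.2546 m/d (same in every zone)
Zone A: v = q/n = 0.2546/0.26 = 0.9793 m/d → t_A = 554/0.9793 = 565.7 d
Zone B: v = q/n = 0.2546/0.32 = 0.7957 m/d → t_B = 462/0.7957 = 580.6 d
Zone C: v = q/n = 0.2546/0.05 = 5.092 m/d → t_C = 290/5.092 = 56.95 d
Total t = 565.7 + 580.6 + 56.95 = 1203 d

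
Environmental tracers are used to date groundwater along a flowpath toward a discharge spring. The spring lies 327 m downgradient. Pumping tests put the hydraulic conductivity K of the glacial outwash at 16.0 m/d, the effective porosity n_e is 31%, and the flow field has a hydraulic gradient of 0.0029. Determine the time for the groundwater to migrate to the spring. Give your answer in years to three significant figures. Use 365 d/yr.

5.99 years

Specific discharge q = 16.0 × 0.0029 = 0.04640 m/d
v = Ki/n = 16.0·0.0029/0.31 = 0.1497 m/d
t = L / v = 327 / 0.1497 = 2185 d
   = 2185 / 365 = 5.99 yr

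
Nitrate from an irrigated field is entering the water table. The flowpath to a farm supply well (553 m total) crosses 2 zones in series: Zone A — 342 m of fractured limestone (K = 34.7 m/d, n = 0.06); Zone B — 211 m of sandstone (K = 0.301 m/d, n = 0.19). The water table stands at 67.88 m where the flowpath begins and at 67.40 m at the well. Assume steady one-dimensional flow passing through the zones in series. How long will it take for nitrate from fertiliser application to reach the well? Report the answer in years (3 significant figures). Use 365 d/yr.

246 years

Total head drop ΔH = 67.88 − 67.40 = 0.48 m
Steady 1-D flow in series ⇒ the Darcy flux q is identical in every zone and the zone head losses add (resistances L/K in series).
Σ(L/K) = 342/34.7 + 211/0.301 = 9.856 + 701.0 = 710.9 d
q = ΔH / Σ(L/K) = 0.48 / 710.9 = 6.752e-4 m/d (same in every zone)
Zone A: v = q/n = 6.752e-4/0.06 = 0.01125 m/d → t_A = 342/0.01125 = 30390 d
Zone B: v = q/n = 6.752e-4/0.19 = 0.003554 m/d → t_B = 211/0.003554 = 59370 d
Total t = 30390 + 59370 = 89760 d
   = 89760 / 365 = 246 yr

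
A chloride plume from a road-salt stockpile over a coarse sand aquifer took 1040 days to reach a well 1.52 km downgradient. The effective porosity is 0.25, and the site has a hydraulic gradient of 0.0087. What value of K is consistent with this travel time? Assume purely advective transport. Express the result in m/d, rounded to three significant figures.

42.0 m/d

L = 1.52 km = 1520 m
v = L / t = 1520 / 1040 = 1.462 m/d
K = v · n / i = 1.462 × 0.25 / 0.0087 = 42.0 m/d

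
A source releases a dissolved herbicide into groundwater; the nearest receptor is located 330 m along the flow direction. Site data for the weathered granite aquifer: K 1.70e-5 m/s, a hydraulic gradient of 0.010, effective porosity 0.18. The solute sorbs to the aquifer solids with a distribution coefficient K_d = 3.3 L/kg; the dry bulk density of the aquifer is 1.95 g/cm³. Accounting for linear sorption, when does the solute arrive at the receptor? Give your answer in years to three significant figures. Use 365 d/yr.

407 years

K = 1.70e-5 m/s × 86400 s/d = 1.469 m/d
q = Ki = 1.469 × 0.010 = 0.01469 m/d
Seepage velocity v = q / n = 0.01469 / 0.18 = 0.08160 m/d
Retardation R = 1 + ρ_b·K_d/n = 1 + 1.95×3.3/0.18 = 36.75
Contaminant velocity v_c = v/R = 0.08160/36.75 = 0.002220 m/d
t = L/v_c = 330/0.002220 = 148600 d
   = 148600/365 = 407 yr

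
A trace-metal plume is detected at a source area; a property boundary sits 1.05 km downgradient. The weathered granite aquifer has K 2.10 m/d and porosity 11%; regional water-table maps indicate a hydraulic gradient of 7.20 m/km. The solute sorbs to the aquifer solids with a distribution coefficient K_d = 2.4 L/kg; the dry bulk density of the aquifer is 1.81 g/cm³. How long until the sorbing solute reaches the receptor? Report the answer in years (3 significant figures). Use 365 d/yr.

847 years

Specific discharge q = 2.10 × 0.0072 = 0.01512 m/d
v = Ki/n = 2.10·0.0072/0.11 = 0.1375 m/d
Retardation R = 1 + ρ_b·K_d/n = 1 + 1.81×2.4/0.11 = 40.49
Contaminant velocity v_c = v/R = 0.1375/40.49 = 0.003395 m/d
L = 1.05 km = 1050 m
t = L/v_c = 1050/0.003395 = 309300 d
   = 309300/365 = 847 yr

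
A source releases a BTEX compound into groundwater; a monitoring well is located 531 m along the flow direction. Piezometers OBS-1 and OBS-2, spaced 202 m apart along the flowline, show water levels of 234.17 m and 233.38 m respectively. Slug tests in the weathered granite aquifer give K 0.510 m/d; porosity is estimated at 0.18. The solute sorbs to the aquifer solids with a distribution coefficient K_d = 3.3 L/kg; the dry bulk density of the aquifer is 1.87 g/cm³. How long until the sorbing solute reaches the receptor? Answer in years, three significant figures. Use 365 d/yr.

Hydraulic gradient i = (234.17 − 233.38) / 202 = 0.79 / 202 = 0.003911
q = Ki = 0.510 × 0.003911 = 0.001995 m/d
Average linear velocity = 0.001995 / 0.18 = 0.01108 m/d
Retardation R = 1 + ρ_b·K_d/n = 1 + 1.87×3.3/0.18 = 35.28
Contaminant velocity v_c = v/R = 0.01108/35.28 = 3.141e-4 m/d
t = L/v_c = 531/3.141e-4 = 1.691e6 d
   = 1.691e6/365 = 4630 yr

4630 years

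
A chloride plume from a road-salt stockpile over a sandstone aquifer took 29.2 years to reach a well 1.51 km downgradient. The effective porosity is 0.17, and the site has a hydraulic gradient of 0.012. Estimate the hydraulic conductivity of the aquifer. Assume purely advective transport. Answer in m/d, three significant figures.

2.01 m/d

t = 29.2 years = 10660 d
L = 1.51 km = 1510 m
v = L / t = 1510 / 10660 = 0.1417 m/d
K = v · n / i = 0.1417 × 0.17 / 0.012 = 2.01 m/d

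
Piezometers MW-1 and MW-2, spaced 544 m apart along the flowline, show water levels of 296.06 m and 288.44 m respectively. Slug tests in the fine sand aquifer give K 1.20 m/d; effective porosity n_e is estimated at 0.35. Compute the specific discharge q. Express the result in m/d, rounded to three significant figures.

Hydraulic gradient i = (296.06 − 288.44) / 544 = 7.62 / 544 = 0.01401
q = Ki = 1.20 × 0.01401 = 0.01681 m/d

0.0168 m/d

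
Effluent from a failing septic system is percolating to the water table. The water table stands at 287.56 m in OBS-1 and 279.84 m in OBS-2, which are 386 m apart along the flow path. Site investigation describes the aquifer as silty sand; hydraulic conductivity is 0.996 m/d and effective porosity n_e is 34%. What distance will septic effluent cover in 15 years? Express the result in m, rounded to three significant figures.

Hydraulic gradient i = (287.56 − 279.84) / 386 = 7.72 / 386 = 0.02000
Darcy flux q = K·i = 0.996 × 0.02000 = 0.01992 m/d
v_s = q/n_e = 0.01992/0.34 = 0.05859 m/d
T = 15 yr × 365 = 5475 d
L = v × T = 0.05859 × 5475 = 320.8 m

321 m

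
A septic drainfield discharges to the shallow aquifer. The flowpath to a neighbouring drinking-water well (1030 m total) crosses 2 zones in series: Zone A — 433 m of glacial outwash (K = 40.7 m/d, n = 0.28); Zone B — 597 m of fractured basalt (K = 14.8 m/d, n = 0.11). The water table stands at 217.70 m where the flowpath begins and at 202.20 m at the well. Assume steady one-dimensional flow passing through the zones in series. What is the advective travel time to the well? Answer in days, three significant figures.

615 days

Total head drop ΔH = 217.70 − 202.20 = 15.50 m
Steady 1-D flow in series ⇒ the Darcy flux q is identical in every zone and the zone head losses add (resistances L/K in series).
Σ(L/K) = 433/40.7 + 597/14.8 = 10.64 + 40.34 = 50.98 d
q = ΔH / Σ(L/K) = 15.50 / 50.98 = 0.3041 m/d (same in every zone)
Zone A: v = q/n = 0.3041/0.28 = 1.086 m/d → t_A = 433/1.086 = 398.7 d
Zone B: v = q/n = 0.3041/0.11 = 2.764 m/d → t_B = 597/2.764 = 216.0 d
Total t = 398.7 + 216.0 = 614.7 d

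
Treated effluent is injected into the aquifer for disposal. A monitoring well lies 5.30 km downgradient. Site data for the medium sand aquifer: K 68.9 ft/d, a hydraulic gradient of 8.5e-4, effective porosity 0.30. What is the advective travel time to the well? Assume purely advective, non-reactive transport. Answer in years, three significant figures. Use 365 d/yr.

244 years

K = 68.9 ft/d × 0.3048 = 21.00 m/d
Specific discharge q = 21.00 × 8.5e-4 = 0.01785 m/d
Seepage velocity v = q / n = 0.01785 / 0.30 = 0.05950 m/d
L = 5.30 km = 5300 m
t = L / v = 5300 / 0.05950 = 89070 d
   = 89070 / 365 = 244 yr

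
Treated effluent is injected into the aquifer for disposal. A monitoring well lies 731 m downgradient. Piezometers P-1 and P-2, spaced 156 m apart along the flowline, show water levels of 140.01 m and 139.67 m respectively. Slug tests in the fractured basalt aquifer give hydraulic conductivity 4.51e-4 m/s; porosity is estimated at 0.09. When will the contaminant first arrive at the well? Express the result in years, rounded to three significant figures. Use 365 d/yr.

2.12 years

Hydraulic gradient i = (140.01 − 139.67) / 156 = 0.34 / 156 = 0.002179
K = 4.51e-4 m/s × 86400 s/d = 38.97 m/d
Darcy flux q = K·i = 38.97 × 0.002179 = 0.08493 m/d
Average linear velocity = 0.08493 / 0.09 = 0.9436 m/d
t = L / v = 731 / 0.9436 = 774.7 d
   = 774.7 / 365 = 2.12 yr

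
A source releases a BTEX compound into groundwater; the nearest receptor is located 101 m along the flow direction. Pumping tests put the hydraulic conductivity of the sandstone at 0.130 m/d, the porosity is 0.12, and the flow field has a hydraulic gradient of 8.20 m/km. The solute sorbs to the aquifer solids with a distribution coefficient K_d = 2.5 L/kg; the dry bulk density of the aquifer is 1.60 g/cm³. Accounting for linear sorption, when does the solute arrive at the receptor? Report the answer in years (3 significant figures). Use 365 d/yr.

Darcy flux q = K·i = 0.130 × 0.0082 = 0.001066 m/d
v = Ki/n = 0.130·0.0082/0.12 = 0.008883 m/d
Retardation R = 1 + ρ_b·K_d/n = 1 + 1.60×2.5/0.12 = 34.33
Contaminant velocity v_c = v/R = 0.008883/34.33 = 2.587e-4 m/d
t = L/v_c = 101/2.587e-4 = 390400 d
   = 390400/365 = 1070 yr

1070 years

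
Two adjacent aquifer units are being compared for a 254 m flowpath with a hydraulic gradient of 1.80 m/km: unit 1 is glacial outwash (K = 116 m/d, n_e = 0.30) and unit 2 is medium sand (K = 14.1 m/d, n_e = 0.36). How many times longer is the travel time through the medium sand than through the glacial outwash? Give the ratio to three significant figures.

9.87

Unit 1 (glacial outwash): v = 116×0.0018/0.30 = 0.6960 m/d, t = 254/0.6960 = 364.9 d
Unit 2 (medium sand): v = 14.1×0.0018/0.36 = 0.07050 m/d, t = 254/0.07050 = 3603 d
t(medium sand) / t(glacial outwash) = 3603/364.9 = 9.87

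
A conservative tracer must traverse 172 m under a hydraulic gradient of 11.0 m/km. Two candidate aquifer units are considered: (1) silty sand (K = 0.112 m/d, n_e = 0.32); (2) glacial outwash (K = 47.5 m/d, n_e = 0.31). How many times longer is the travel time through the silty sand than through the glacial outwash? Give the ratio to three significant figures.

438

Unit 1 (silty sand): v = 0.112×0.011/0.32 = 0.003850 m/d, t = 172/0.003850 = 44680 d
Unit 2 (glacial outwash): v = 47.5×0.011/0.31 = 1.685 m/d, t = 172/1.685 = 102.0 d
t(silty sand) / t(glacial outwash) = 44680/102.0 = 438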